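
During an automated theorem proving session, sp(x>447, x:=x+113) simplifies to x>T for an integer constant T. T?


Formula: sp(P, x:=E) = exists old_x. (x = E[old_x/x]) AND P[old_x/x] (old_x is the value of x before the assignment; eliminate old_x by solving x = E[old_x/x] for old_x)
Step 1: Precondition P: x>447, i.e. old_x > 447
Step 2: Assignment gives x = old_x + 113, so old_x = x - 113
Step 3: Substitute into P: x - 113 > 447
Step 4: Simplify: x > 447+113 = 560

560


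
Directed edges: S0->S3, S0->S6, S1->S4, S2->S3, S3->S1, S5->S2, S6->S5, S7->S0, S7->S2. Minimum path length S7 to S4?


BFS layer-by-layer from S7:
  dist 0: {S7}
  dist 1: {S0, S2}
  dist 2: {S3, S6}
  dist 3: {S1, S5}
  dist 4: {S4}
  -> S4 reached at distance 4
Shortest path length = 4

4


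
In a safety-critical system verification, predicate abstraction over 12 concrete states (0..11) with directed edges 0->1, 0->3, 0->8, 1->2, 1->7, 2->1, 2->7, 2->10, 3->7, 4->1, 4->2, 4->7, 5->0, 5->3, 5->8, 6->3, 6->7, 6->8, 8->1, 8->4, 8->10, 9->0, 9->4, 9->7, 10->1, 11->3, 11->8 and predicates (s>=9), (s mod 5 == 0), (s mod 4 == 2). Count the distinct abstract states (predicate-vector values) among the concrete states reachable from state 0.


BFS from 0:
Concrete reachable: {0, 1, 2, 3, 4, 7, 8, 10}
Abstract via predicates (s>=9), (s mod 5 == 0), (s mod 4 == 2):
  (0,0,0) <- {1, 3, 4, 7, 8}
  (0,0,1) <- {2}
  (0,1,0) <- {0}
  (1,1,1) <- {10}
Distinct abstract states = 4

4


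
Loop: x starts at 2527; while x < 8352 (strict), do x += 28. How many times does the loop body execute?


Step 1: x goes from 2527 toward 8352 by 28; the body runs while x<8352, so iterations = ceil((bound-start)/step)
Step 2: Distance=5825
Step 3: ceil(5825/28)=209

209


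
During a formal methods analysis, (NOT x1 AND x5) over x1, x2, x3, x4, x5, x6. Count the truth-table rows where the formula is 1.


Formula: (NOT x1 AND x5) over 6 vars (64 rows)
Evaluate each row (x1, x2, x3, x4, x5, x6 as bits, MSB first):
  row 0 [000000]: (NOT 0 AND 0) -> 0
  row 1 [000001]: (NOT 0 AND 0) -> 0
  row 2 [000010]: (NOT 0 AND 1) -> 1
  row 3 [000011]: (NOT 0 AND 1) -> 1
  row 4 [000100]: (NOT 0 AND 0) -> 0
  (every remaining row is evaluated the same way; all 64 results are listed next)
Full result column, 8 rows per line (x1,x2,x3 fixed per line; x4,x5,x6 runs 000..111 left to right):
  rows 0-7 [x1,x2,x3=000]: 00110011  (ones: 4)
  rows 8-15 [x1,x2,x3=001]: 00110011  (ones: 4)
  rows 16-23 [x1,x2,x3=010]: 00110011  (ones: 4)
  rows 24-31 [x1,x2,x3=011]: 00110011  (ones: 4)
  rows 32-39 [x1,x2,x3=100]: 00000000  (ones: 0)
  rows 40-47 [x1,x2,x3=101]: 00000000  (ones: 0)
  rows 48-55 [x1,x2,x3=110]: 00000000  (ones: 0)
  rows 56-63 [x1,x2,x3=111]: 00000000  (ones: 0)
Count of 1-rows = 4+4+4+4+0+0+0+0 = 16

16


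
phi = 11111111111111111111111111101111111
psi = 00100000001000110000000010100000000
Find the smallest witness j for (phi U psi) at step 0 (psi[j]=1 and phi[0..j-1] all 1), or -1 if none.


(phi U psi) at 0: need smallest j with psi[j]=1 and phi[i]=1 for all i in [0,j).
Scan from step 0:
  step 0: phi=1, psi=0 -> continue
  step 1: phi=1, psi=0 -> continue
  step 2: psi=1 and phi held for [0,2) -> witness found
Witness step = 2

2


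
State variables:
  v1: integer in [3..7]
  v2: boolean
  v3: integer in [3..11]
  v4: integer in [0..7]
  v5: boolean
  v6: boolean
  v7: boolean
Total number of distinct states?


State space = product of domain sizes of all variables.
Domain sizes:
  v1 (integer in [3..7]): 5
  v2 (boolean): 2
  v3 (integer in [3..11]): 9
  v4 (integer in [0..7]): 8
  v5 (boolean): 2
  v6 (boolean): 2
  v7 (boolean): 2
Product = 5 * 2 * 9 * 8 * 2 * 2 * 2 = 5760

5760


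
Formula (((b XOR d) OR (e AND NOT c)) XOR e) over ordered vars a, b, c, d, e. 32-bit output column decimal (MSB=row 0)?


Formula: (((b XOR d) OR (e AND NOT c)) XOR e) over a, b, c, d, e (32 rows)
Evaluate each row (bits = a,b,c,d,e, MSB first):
  row 0 [00000]: (((0 XOR 0) OR (0 AND NOT 0)) XOR 0) -> 0
  row 1 [00001]: (((0 XOR 0) OR (1 AND NOT 0)) XOR 1) -> 0
  row 2 [00010]: (((0 XOR 1) OR (0 AND NOT 0)) XOR 0) -> 1
  row 3 [00011]: (((0 XOR 1) OR (1 AND NOT 0)) XOR 1) -> 0
  row 4 [00100]: (((0 XOR 0) OR (0 AND NOT 1)) XOR 0) -> 0
  row 5 [00101]: (((0 XOR 0) OR (1 AND NOT 1)) XOR 1) -> 1
  row 6 [00110]: (((0 XOR 1) OR (0 AND NOT 1)) XOR 0) -> 1
  row 7 [00111]: (((0 XOR 1) OR (1 AND NOT 1)) XOR 1) -> 0
  row 8 [01000]: (((1 XOR 0) OR (0 AND NOT 0)) XOR 0) -> 1
  row 9 [01001]: (((1 XOR 0) OR (1 AND NOT 0)) XOR 1) -> 0
  row 10 [01010]: (((1 XOR 1) OR (0 AND NOT 0)) XOR 0) -> 0
  row 11 [01011]: (((1 XOR 1) OR (1 AND NOT 0)) XOR 1) -> 0
  row 12 [01100]: (((1 XOR 0) OR (0 AND NOT 1)) XOR 0) -> 1
  row 13 [01101]: (((1 XOR 0) OR (1 AND NOT 1)) XOR 1) -> 0
  row 14 [01110]: (((1 XOR 1) OR (0 AND NOT 1)) XOR 0) -> 0
  row 15 [01111]: (((1 XOR 1) OR (1 AND NOT 1)) XOR 1) -> 1
  row 16 [10000]: (((0 XOR 0) OR (0 AND NOT 0)) XOR 0) -> 0
  row 17 [10001]: (((0 XOR 0) OR (1 AND NOT 0)) XOR 1) -> 0
  row 18 [10010]: (((0 XOR 1) OR (0 AND NOT 0)) XOR 0) -> 1
  row 19 [10011]: (((0 XOR 1) OR (1 AND NOT 0)) XOR 1) -> 0
  row 20 [10100]: (((0 XOR 0) OR (0 AND NOT 1)) XOR 0) -> 0
  row 21 [10101]: (((0 XOR 0) OR (1 AND NOT 1)) XOR 1) -> 1
  row 22 [10110]: (((0 XOR 1) OR (0 AND NOT 1)) XOR 0) -> 1
  row 23 [10111]: (((0 XOR 1) OR (1 AND NOT 1)) XOR 1) -> 0
  row 24 [11000]: (((1 XOR 0) OR (0 AND NOT 0)) XOR 0) -> 1
  row 25 [11001]: (((1 XOR 0) OR (1 AND NOT 0)) XOR 1) -> 0
  row 26 [11010]: (((1 XOR 1) OR (0 AND NOT 0)) XOR 0) -> 0
  row 27 [11011]: (((1 XOR 1) OR (1 AND NOT 0)) XOR 1) -> 0
  row 28 [11100]: (((1 XOR 0) OR (0 AND NOT 1)) XOR 0) -> 1
  row 29 [11101]: (((1 XOR 0) OR (1 AND NOT 1)) XOR 1) -> 0
  row 30 [11110]: (((1 XOR 1) OR (0 AND NOT 1)) XOR 0) -> 0
  row 31 [11111]: (((1 XOR 1) OR (1 AND NOT 1)) XOR 1) -> 1
Full result column, 4 rows per line (a,b,c fixed per line; d,e runs 00..11 left to right):
  rows 0-3 [a,b,c=000]: 0010  = hex 2
  rows 4-7 [a,b,c=001]: 0110  = hex 6
  rows 8-11 [a,b,c=010]: 1000  = hex 8
  rows 12-15 [a,b,c=011]: 1001  = hex 9
  rows 16-19 [a,b,c=100]: 0010  = hex 2
  rows 20-23 [a,b,c=101]: 0110  = hex 6
  rows 24-27 [a,b,c=110]: 1000  = hex 8
  rows 28-31 [a,b,c=111]: 1001  = hex 9
Output column (row 0 .. row 31) = 00100110100010010010011010001001
Output column grouped in 4s = 0010 0110 1000 1001 0010 0110 1000 1001 = 0x26892689
Convert to decimal digit by digit (value = value*16 + digit):
  2 -> 2
  2*16 + 6 = 38
  38*16 + 8 = 616
  616*16 + 9 = 9865
  9865*16 + 2 = 157842
  157842*16 + 6 = 2525478
  2525478*16 + 8 = 40407656
  40407656*16 + 9 = 646522505
Decimal = 646522505

646522505


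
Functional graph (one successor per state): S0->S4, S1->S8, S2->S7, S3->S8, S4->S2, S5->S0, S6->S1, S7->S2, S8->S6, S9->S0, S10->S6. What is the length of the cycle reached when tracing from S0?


Trace from S0 until a state repeats:
  S0 -> S4 -> S2 -> S7 -> S2
S2 first seen at step 2, revisited at step 4.
Cycle length = 4 - 2 = 2

2


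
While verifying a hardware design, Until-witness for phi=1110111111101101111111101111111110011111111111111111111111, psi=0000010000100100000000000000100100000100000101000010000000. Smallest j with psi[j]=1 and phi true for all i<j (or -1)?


(phi U psi) at 0: need smallest j with psi[j]=1 and phi[i]=1 for all i in [0,j).
Scan from step 0:
  step 0: phi=1, psi=0 -> continue
  step 1: phi=1, psi=0 -> continue
  step 2: phi=1, psi=0 -> continue
  step 3: phi=0 -> phi-prefix broken from here
  step 5: psi=1 but phi already failed -> not a witness
  step 10: psi=1 but phi already failed -> not a witness
  step 13: psi=1 but phi already failed -> not a witness
  step 28: psi=1 but phi already failed -> not a witness
  step 31: psi=1 but phi already failed -> not a witness
  step 37: psi=1 but phi already failed -> not a witness
  step 43: psi=1 but phi already failed -> not a witness
  step 45: psi=1 but phi already failed -> not a witness
  step 50: psi=1 but phi already failed -> not a witness
  end of trace: no witness -> -1
Witness step = -1

-1


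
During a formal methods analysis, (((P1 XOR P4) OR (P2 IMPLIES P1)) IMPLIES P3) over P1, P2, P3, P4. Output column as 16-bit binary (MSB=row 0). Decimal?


Formula: (((P1 XOR P4) OR (P2 IMPLIES P1)) IMPLIES P3) over P1, P2, P3, P4 (16 rows)
Evaluate each row (bits = P1,P2,P3,P4, MSB first):
  row 0 [0000]: (((0 XOR 0) OR (0 IMPLIES 0)) IMPLIES 0) -> 0
  row 1 [0001]: (((0 XOR 1) OR (0 IMPLIES 0)) IMPLIES 0) -> 0
  row 2 [0010]: (((0 XOR 0) OR (0 IMPLIES 0)) IMPLIES 1) -> 1
  row 3 [0011]: (((0 XOR 1) OR (0 IMPLIES 0)) IMPLIES 1) -> 1
  row 4 [0100]: (((0 XOR 0) OR (1 IMPLIES 0)) IMPLIES 0) -> 1
  row 5 [0101]: (((0 XOR 1) OR (1 IMPLIES 0)) IMPLIES 0) -> 0
  row 6 [0110]: (((0 XOR 0) OR (1 IMPLIES 0)) IMPLIES 1) -> 1
  row 7 [0111]: (((0 XOR 1) OR (1 IMPLIES 0)) IMPLIES 1) -> 1
  row 8 [1000]: (((1 XOR 0) OR (0 IMPLIES 1)) IMPLIES 0) -> 0
  row 9 [1001]: (((1 XOR 1) OR (0 IMPLIES 1)) IMPLIES 0) -> 0
  row 10 [1010]: (((1 XOR 0) OR (0 IMPLIES 1)) IMPLIES 1) -> 1
  row 11 [1011]: (((1 XOR 1) OR (0 IMPLIES 1)) IMPLIES 1) -> 1
  row 12 [1100]: (((1 XOR 0) OR (1 IMPLIES 1)) IMPLIES 0) -> 0
  row 13 [1101]: (((1 XOR 1) OR (1 IMPLIES 1)) IMPLIES 0) -> 0
  row 14 [1110]: (((1 XOR 0) OR (1 IMPLIES 1)) IMPLIES 1) -> 1
  row 15 [1111]: (((1 XOR 1) OR (1 IMPLIES 1)) IMPLIES 1) -> 1
Full result column, 4 rows per line (P1,P2 fixed per line; P3,P4 runs 00..11 left to right):
  rows 0-3 [P1,P2=00]: 0011  = hex 3
  rows 4-7 [P1,P2=01]: 1011  = hex B
  rows 8-11 [P1,P2=10]: 0011  = hex 3
  rows 12-15 [P1,P2=11]: 0011  = hex 3
Output column (row 0 .. row 15) = 0011101100110011
Output column grouped in 4s = 0011 1011 0011 0011 = 0x3B33
Convert to decimal digit by digit (value = value*16 + digit):
  3 -> 3
  3*16 + 11 (B) = 59
  59*16 + 3 = 947
  947*16 + 3 = 15155
Decimal = 15155

15155


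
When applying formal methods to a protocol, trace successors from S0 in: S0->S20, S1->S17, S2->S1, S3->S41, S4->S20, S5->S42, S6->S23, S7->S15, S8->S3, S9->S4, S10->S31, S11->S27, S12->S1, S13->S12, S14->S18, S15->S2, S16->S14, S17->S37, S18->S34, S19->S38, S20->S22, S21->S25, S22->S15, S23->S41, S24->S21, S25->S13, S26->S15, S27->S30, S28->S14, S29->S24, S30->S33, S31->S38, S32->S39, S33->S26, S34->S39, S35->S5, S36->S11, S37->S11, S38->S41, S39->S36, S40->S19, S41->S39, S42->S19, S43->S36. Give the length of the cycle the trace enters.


Trace from S0 until a state repeats:
  S0 -> S20 -> S22 -> S15 -> S2 -> S1 -> S17 -> S37 -> S11 -> S27 -> S30 -> S33 -> S26 -> S15
S15 first seen at step 3, revisited at step 13.
Cycle length = 13 - 3 = 10

10


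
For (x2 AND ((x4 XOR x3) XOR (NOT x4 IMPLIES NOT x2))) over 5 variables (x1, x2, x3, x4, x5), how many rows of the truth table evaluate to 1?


Formula: (x2 AND ((x4 XOR x3) XOR (NOT x4 IMPLIES NOT x2))) over 5 vars (32 rows)
Evaluate each row (x1, x2, x3, x4, x5 as bits, MSB first):
  row 0 [00000]: (0 AND ((0 XOR 0) XOR (NOT 0 IMPLIES NOT 0))) -> 0
  row 1 [00001]: (0 AND ((0 XOR 0) XOR (NOT 0 IMPLIES NOT 0))) -> 0
  row 2 [00010]: (0 AND ((1 XOR 0) XOR (NOT 1 IMPLIES NOT 0))) -> 0
  row 3 [00011]: (0 AND ((1 XOR 0) XOR (NOT 1 IMPLIES NOT 0))) -> 0
  row 4 [00100]: (0 AND ((0 XOR 1) XOR (NOT 0 IMPLIES NOT 0))) -> 0
  row 5 [00101]: (0 AND ((0 XOR 1) XOR (NOT 0 IMPLIES NOT 0))) -> 0
  row 6 [00110]: (0 AND ((1 XOR 1) XOR (NOT 1 IMPLIES NOT 0))) -> 0
  row 7 [00111]: (0 AND ((1 XOR 1) XOR (NOT 1 IMPLIES NOT 0))) -> 0
  row 8 [01000]: (1 AND ((0 XOR 0) XOR (NOT 0 IMPLIES NOT 1))) -> 0
  row 9 [01001]: (1 AND ((0 XOR 0) XOR (NOT 0 IMPLIES NOT 1))) -> 0
  row 10 [01010]: (1 AND ((1 XOR 0) XOR (NOT 1 IMPLIES NOT 1))) -> 0
  row 11 [01011]: (1 AND ((1 XOR 0) XOR (NOT 1 IMPLIES NOT 1))) -> 0
  row 12 [01100]: (1 AND ((0 XOR 1) XOR (NOT 0 IMPLIES NOT 1))) -> 1
  row 13 [01101]: (1 AND ((0 XOR 1) XOR (NOT 0 IMPLIES NOT 1))) -> 1
  row 14 [01110]: (1 AND ((1 XOR 1) XOR (NOT 1 IMPLIES NOT 1))) -> 1
  row 15 [01111]: (1 AND ((1 XOR 1) XOR (NOT 1 IMPLIES NOT 1))) -> 1
  row 16 [10000]: (0 AND ((0 XOR 0) XOR (NOT 0 IMPLIES NOT 0))) -> 0
  row 17 [10001]: (0 AND ((0 XOR 0) XOR (NOT 0 IMPLIES NOT 0))) -> 0
  row 18 [10010]: (0 AND ((1 XOR 0) XOR (NOT 1 IMPLIES NOT 0))) -> 0
  row 19 [10011]: (0 AND ((1 XOR 0) XOR (NOT 1 IMPLIES NOT 0))) -> 0
  row 20 [10100]: (0 AND ((0 XOR 1) XOR (NOT 0 IMPLIES NOT 0))) -> 0
  row 21 [10101]: (0 AND ((0 XOR 1) XOR (NOT 0 IMPLIES NOT 0))) -> 0
  row 22 [10110]: (0 AND ((1 XOR 1) XOR (NOT 1 IMPLIES NOT 0))) -> 0
  row 23 [10111]: (0 AND ((1 XOR 1) XOR (NOT 1 IMPLIES NOT 0))) -> 0
  row 24 [11000]: (1 AND ((0 XOR 0) XOR (NOT 0 IMPLIES NOT 1))) -> 0
  row 25 [11001]: (1 AND ((0 XOR 0) XOR (NOT 0 IMPLIES NOT 1))) -> 0
  row 26 [11010]: (1 AND ((1 XOR 0) XOR (NOT 1 IMPLIES NOT 1))) -> 0
  row 27 [11011]: (1 AND ((1 XOR 0) XOR (NOT 1 IMPLIES NOT 1))) -> 0
  row 28 [11100]: (1 AND ((0 XOR 1) XOR (NOT 0 IMPLIES NOT 1))) -> 1
  row 29 [11101]: (1 AND ((0 XOR 1) XOR (NOT 0 IMPLIES NOT 1))) -> 1
  row 30 [11110]: (1 AND ((1 XOR 1) XOR (NOT 1 IMPLIES NOT 1))) -> 1
  row 31 [11111]: (1 AND ((1 XOR 1) XOR (NOT 1 IMPLIES NOT 1))) -> 1
Full result column, 8 rows per line (x1,x2 fixed per line; x3,x4,x5 runs 000..111 left to right):
  rows 0-7 [x1,x2=00]: 00000000  (ones: 0)
  rows 8-15 [x1,x2=01]: 00001111  (ones: 4)
  rows 16-23 [x1,x2=10]: 00000000  (ones: 0)
  rows 24-31 [x1,x2=11]: 00001111  (ones: 4)
Count of 1-rows = 0+4+0+4 = 8

8


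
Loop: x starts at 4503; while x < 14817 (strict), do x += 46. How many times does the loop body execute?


Step 1: x goes from 4503 toward 14817 by 46; the body runs while x<14817, so iterations = ceil((bound-start)/step)
Step 2: Distance=10314
Step 3: ceil(10314/46)=225

225


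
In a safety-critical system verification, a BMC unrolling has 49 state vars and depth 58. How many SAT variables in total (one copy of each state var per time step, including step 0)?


BMC unrolls to depth k, creating one copy of each state var for steps 0..k.
Step count = 58 + 1 = 59 (steps 0 through 58)
Vars per step = 49
Total = 49 * 59 = 2891

2891


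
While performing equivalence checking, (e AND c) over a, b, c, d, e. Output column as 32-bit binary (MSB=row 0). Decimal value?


Formula: (e AND c) over a, b, c, d, e (32 rows)
Evaluate each row (bits = a,b,c,d,e, MSB first):
  row 0 [00000]: (0 AND 0) -> 0
  row 1 [00001]: (1 AND 0) -> 0
  row 2 [00010]: (0 AND 0) -> 0
  row 3 [00011]: (1 AND 0) -> 0
  row 4 [00100]: (0 AND 1) -> 0
  row 5 [00101]: (1 AND 1) -> 1
  row 6 [00110]: (0 AND 1) -> 0
  row 7 [00111]: (1 AND 1) -> 1
  row 8 [01000]: (0 AND 0) -> 0
  row 9 [01001]: (1 AND 0) -> 0
  row 10 [01010]: (0 AND 0) -> 0
  row 11 [01011]: (1 AND 0) -> 0
  row 12 [01100]: (0 AND 1) -> 0
  row 13 [01101]: (1 AND 1) -> 1
  row 14 [01110]: (0 AND 1) -> 0
  row 15 [01111]: (1 AND 1) -> 1
  row 16 [10000]: (0 AND 0) -> 0
  row 17 [10001]: (1 AND 0) -> 0
  row 18 [10010]: (0 AND 0) -> 0
  row 19 [10011]: (1 AND 0) -> 0
  row 20 [10100]: (0 AND 1) -> 0
  row 21 [10101]: (1 AND 1) -> 1
  row 22 [10110]: (0 AND 1) -> 0
  row 23 [10111]: (1 AND 1) -> 1
  row 24 [11000]: (0 AND 0) -> 0
  row 25 [11001]: (1 AND 0) -> 0
  row 26 [11010]: (0 AND 0) -> 0
  row 27 [11011]: (1 AND 0) -> 0
  row 28 [11100]: (0 AND 1) -> 0
  row 29 [11101]: (1 AND 1) -> 1
  row 30 [11110]: (0 AND 1) -> 0
  row 31 [11111]: (1 AND 1) -> 1
Full result column, 4 rows per line (a,b,c fixed per line; d,e runs 00..11 left to right):
  rows 0-3 [a,b,c=000]: 0000  = hex 0
  rows 4-7 [a,b,c=001]: 0101  = hex 5
  rows 8-11 [a,b,c=010]: 0000  = hex 0
  rows 12-15 [a,b,c=011]: 0101  = hex 5
  rows 16-19 [a,b,c=100]: 0000  = hex 0
  rows 20-23 [a,b,c=101]: 0101  = hex 5
  rows 24-27 [a,b,c=110]: 0000  = hex 0
  rows 28-31 [a,b,c=111]: 0101  = hex 5
Output column (row 0 .. row 31) = 00000101000001010000010100000101
Output column grouped in 4s = 0000 0101 0000 0101 0000 0101 0000 0101 = 0x05050505
Convert to decimal digit by digit (value = value*16 + digit):
  0 -> 0
  0*16 + 5 = 5
  5*16 + 0 = 80
  80*16 + 5 = 1285
  1285*16 + 0 = 20560
  20560*16 + 5 = 328965
  328965*16 + 0 = 5263440
  5263440*16 + 5 = 84215045
Decimal = 84215045

84215045


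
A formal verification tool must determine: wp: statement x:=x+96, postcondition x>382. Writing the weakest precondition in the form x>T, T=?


Formula: wp(x:=E, P) = P[E/x] (substitute E for x in postcondition)
Step 1: Postcondition: x>382
Step 2: Substitute x+96 for x: x+96>382
Step 3: Solve for x: x > 382-96 = 286

286


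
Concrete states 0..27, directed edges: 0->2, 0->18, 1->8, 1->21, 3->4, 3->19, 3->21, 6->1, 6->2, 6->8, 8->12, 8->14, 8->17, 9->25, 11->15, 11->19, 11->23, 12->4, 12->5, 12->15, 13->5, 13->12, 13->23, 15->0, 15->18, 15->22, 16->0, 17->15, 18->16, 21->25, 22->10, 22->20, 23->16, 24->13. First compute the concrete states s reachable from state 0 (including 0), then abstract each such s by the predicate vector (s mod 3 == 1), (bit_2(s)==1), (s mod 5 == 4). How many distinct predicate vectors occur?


BFS from 0:
Concrete reachable: {0, 2, 16, 18}
Abstract via predicates (s mod 3 == 1), (bit_2(s)==1), (s mod 5 == 4):
  (0,0,0) <- {0, 2, 18}
  (1,0,0) <- {16}
Distinct abstract states = 2

2


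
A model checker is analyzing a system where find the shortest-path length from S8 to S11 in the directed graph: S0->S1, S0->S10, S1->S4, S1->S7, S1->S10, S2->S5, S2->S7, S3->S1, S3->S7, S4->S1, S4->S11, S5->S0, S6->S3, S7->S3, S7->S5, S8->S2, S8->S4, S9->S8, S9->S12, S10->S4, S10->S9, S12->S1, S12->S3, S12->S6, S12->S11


BFS layer-by-layer from S8:
  dist 0: {S8}
  dist 1: {S2, S4}
  dist 2: {S1, S5, S7, S11}
  -> S11 reached at distance 2
Shortest path length = 2

2


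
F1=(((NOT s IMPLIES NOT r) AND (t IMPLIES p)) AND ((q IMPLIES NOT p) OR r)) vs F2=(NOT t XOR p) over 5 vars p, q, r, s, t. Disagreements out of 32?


F1 = (((NOT s IMPLIES NOT r) AND (t IMPLIES p)) AND ((q IMPLIES NOT p) OR r))
F2 = (NOT t XOR p)
Evaluate both on each of 32 rows (bits = p,q,r,s,t):
  row 0 [00000]: F1=1 F2=1 -> 0
  row 1 [00001]: F1=0 F2=0 -> 0
  row 2 [00010]: F1=1 F2=1 -> 0
  row 3 [00011]: F1=0 F2=0 -> 0
  row 4 [00100]: F1=0 F2=1 (differ) -> 1
  row 5 [00101]: F1=0 F2=0 -> 0
  row 6 [00110]: F1=1 F2=1 -> 0
  row 7 [00111]: F1=0 F2=0 -> 0
  row 8 [01000]: F1=1 F2=1 -> 0
  row 9 [01001]: F1=0 F2=0 -> 0
  row 10 [01010]: F1=1 F2=1 -> 0
  row 11 [01011]: F1=0 F2=0 -> 0
  row 12 [01100]: F1=0 F2=1 (differ) -> 1
  row 13 [01101]: F1=0 F2=0 -> 0
  row 14 [01110]: F1=1 F2=1 -> 0
  row 15 [01111]: F1=0 F2=0 -> 0
  row 16 [10000]: F1=1 F2=0 (differ) -> 1
  row 17 [10001]: F1=1 F2=1 -> 0
  row 18 [10010]: F1=1 F2=0 (differ) -> 1
  row 19 [10011]: F1=1 F2=1 -> 0
  row 20 [10100]: F1=0 F2=0 -> 0
  row 21 [10101]: F1=0 F2=1 (differ) -> 1
  row 22 [10110]: F1=1 F2=0 (differ) -> 1
  row 23 [10111]: F1=1 F2=1 -> 0
  row 24 [11000]: F1=0 F2=0 -> 0
  row 25 [11001]: F1=0 F2=1 (differ) -> 1
  row 26 [11010]: F1=0 F2=0 -> 0
  row 27 [11011]: F1=0 F2=1 (differ) -> 1
  row 28 [11100]: F1=0 F2=0 -> 0
  row 29 [11101]: F1=0 F2=1 (differ) -> 1
  row 30 [11110]: F1=1 F2=0 (differ) -> 1
  row 31 [11111]: F1=1 F2=1 -> 0
Full result column, 8 rows per line (p,q fixed per line; r,s,t runs 000..111 left to right):
  rows 0-7 [p,q=00]: 00001000  (ones: 1)
  rows 8-15 [p,q=01]: 00001000  (ones: 1)
  rows 16-23 [p,q=10]: 10100110  (ones: 4)
  rows 24-31 [p,q=11]: 01010110  (ones: 4)
Disagreements = 1+1+4+4 = 10

10


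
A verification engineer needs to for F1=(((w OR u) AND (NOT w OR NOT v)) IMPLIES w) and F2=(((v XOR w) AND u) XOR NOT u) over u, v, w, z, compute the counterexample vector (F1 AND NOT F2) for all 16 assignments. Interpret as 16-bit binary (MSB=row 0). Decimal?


F1 = (((w OR u) AND (NOT w OR NOT v)) IMPLIES w)
F2 = (((v XOR w) AND u) XOR NOT u)
Counterexample to F1=>F2 is where F1=1 and F2=0.
Evaluate each row (bits = u,v,w,z, MSB first):
  row 0 [0000]: F1=1 F2=1 -> F1&~F2 -> 0
  row 1 [0001]: F1=1 F2=1 -> F1&~F2 -> 0
  row 2 [0010]: F1=1 F2=1 -> F1&~F2 -> 0
  row 3 [0011]: F1=1 F2=1 -> F1&~F2 -> 0
  row 4 [0100]: F1=1 F2=1 -> F1&~F2 -> 0
  row 5 [0101]: F1=1 F2=1 -> F1&~F2 -> 0
  row 6 [0110]: F1=1 F2=1 -> F1&~F2 -> 0
  row 7 [0111]: F1=1 F2=1 -> F1&~F2 -> 0
  row 8 [1000]: F1=0 F2=0 -> F1&~F2 -> 0
  row 9 [1001]: F1=0 F2=0 -> F1&~F2 -> 0
  row 10 [1010]: F1=1 F2=1 -> F1&~F2 -> 0
  row 11 [1011]: F1=1 F2=1 -> F1&~F2 -> 0
  row 12 [1100]: F1=0 F2=1 -> F1&~F2 -> 0
  row 13 [1101]: F1=0 F2=1 -> F1&~F2 -> 0
  row 14 [1110]: F1=1 F2=0 -> F1&~F2 -> 1
  row 15 [1111]: F1=1 F2=0 -> F1&~F2 -> 1
Full result column, 4 rows per line (u,v fixed per line; w,z runs 00..11 left to right):
  rows 0-3 [u,v=00]: 0000  = hex 0
  rows 4-7 [u,v=01]: 0000  = hex 0
  rows 8-11 [u,v=10]: 0000  = hex 0
  rows 12-15 [u,v=11]: 0011  = hex 3
Counterexample vector (row 0 .. row 15) = 0000000000000011
Output column grouped in 4s = 0000 0000 0000 0011 = 0x0003
Convert to decimal digit by digit (value = value*16 + digit):
  0 -> 0
  0*16 + 0 = 0
  0*16 + 0 = 0
  0*16 + 3 = 3
Decimal = 3

3


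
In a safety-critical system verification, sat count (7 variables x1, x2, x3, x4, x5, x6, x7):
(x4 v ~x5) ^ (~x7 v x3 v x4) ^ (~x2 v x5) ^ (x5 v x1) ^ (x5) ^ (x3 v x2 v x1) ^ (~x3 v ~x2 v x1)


CNF with 7 clauses over 7 vars (128 assignments).
An assignment satisfies CNF iff every clause has >=1 true literal.
Check each row (bits = x1,x2,x3,x4,x5,x6,x7; clause T/F shown):
  row 0 [0000000]: clauses=TTTFFFT -> 0
  row 1 [0000001]: clauses=TFTFFFT -> 0
  row 2 [0000010]: clauses=TTTFFFT -> 0
  row 3 [0000011]: clauses=TFTFFFT -> 0
  row 4 [0000100]: clauses=FTTTTFT -> 0
  (every remaining row is evaluated the same way; all 128 results are listed next)
Full result column, 8 rows per line (x1,x2,x3,x4 fixed per line; x5,x6,x7 runs 000..111 left to right):
  rows 0-7 [x1,x2,x3,x4=0000]: 00000000  (ones: 0)
  rows 8-15 [x1,x2,x3,x4=0001]: 00000000  (ones: 0)
  rows 16-23 [x1,x2,x3,x4=0010]: 00000000  (ones: 0)
  rows 24-31 [x1,x2,x3,x4=0011]: 00001111  (ones: 4)
  rows 32-39 [x1,x2,x3,x4=0100]: 00000000  (ones: 0)
  rows 40-47 [x1,x2,x3,x4=0101]: 00001111  (ones: 4)
  rows 48-55 [x1,x2,x3,x4=0110]: 00000000  (ones: 0)
  rows 56-63 [x1,x2,x3,x4=0111]: 00000000  (ones: 0)
  rows 64-71 [x1,x2,x3,x4=1000]: 00000000  (ones: 0)
  rows 72-79 [x1,x2,x3,x4=1001]: 00001111  (ones: 4)
  rows 80-87 [x1,x2,x3,x4=1010]: 00000000  (ones: 0)
  rows 88-95 [x1,x2,x3,x4=1011]: 00001111  (ones: 4)
  rows 96-103 [x1,x2,x3,x4=1100]: 00000000  (ones: 0)
  rows 104-111 [x1,x2,x3,x4=1101]: 00001111  (ones: 4)
  rows 112-119 [x1,x2,x3,x4=1110]: 00000000  (ones: 0)
  rows 120-127 [x1,x2,x3,x4=1111]: 00001111  (ones: 4)
Satisfying assignments = 0+0+0+4+0+4+0+0+0+4+0+4+0+4+0+4 = 24

24


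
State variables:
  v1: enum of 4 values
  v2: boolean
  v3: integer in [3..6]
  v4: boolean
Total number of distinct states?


State space = product of domain sizes of all variables.
Domain sizes:
  v1 (enum of 4 values): 4
  v2 (boolean): 2
  v3 (integer in [3..6]): 4
  v4 (boolean): 2
Product = 4 * 2 * 4 * 2 = 64

64


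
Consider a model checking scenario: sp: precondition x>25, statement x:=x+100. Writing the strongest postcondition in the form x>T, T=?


Formula: sp(P, x:=E) = exists old_x. (x = E[old_x/x]) AND P[old_x/x] (old_x is the value of x before the assignment; eliminate old_x by solving x = E[old_x/x] for old_x)
Step 1: Precondition P: x>25, i.e. old_x > 25
Step 2: Assignment gives x = old_x + 100, so old_x = x - 100
Step 3: Substitute into P: x - 100 > 25
Step 4: Simplify: x > 25+100 = 125

125


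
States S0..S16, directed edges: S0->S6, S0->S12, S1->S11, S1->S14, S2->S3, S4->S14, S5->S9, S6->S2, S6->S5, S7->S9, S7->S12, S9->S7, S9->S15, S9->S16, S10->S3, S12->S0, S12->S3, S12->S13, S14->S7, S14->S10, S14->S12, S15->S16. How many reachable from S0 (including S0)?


BFS from S0:
  layer 0: {S0}
  layer 1: {S6, S12}
  layer 2: {S2, S3, S5, S13}
  layer 3: {S9}
  layer 4: {S7, S15, S16}
Reachable set: {S0, S2, S3, S5, S6, S7, S9, S12, S13, S15, S16}
Count = 11

11


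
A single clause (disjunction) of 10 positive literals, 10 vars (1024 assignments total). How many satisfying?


Step 1: Total=2^10=1024
Step 2: Unsat when all 10 false: 2^0=1
Step 3: Sat=1024-1=1023

1023


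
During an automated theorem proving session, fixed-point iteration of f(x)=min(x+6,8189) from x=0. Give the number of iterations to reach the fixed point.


Step 1: x=0, cap=8189, increment=6
Step 2: x grows by 6 each step until capped at 8189; fixed point is x=8189
Step 3: iterations = ceil(8189/6) = 1365

1365


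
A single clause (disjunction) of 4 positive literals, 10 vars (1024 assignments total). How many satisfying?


Step 1: Total=2^10=1024
Step 2: Unsat when all 4 false: 2^6=64
Step 3: Sat=1024-64=960

960


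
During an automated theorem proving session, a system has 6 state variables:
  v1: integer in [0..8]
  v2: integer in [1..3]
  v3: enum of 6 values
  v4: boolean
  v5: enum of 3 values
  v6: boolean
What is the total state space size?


State space = product of domain sizes of all variables.
Domain sizes:
  v1 (integer in [0..8]): 9
  v2 (integer in [1..3]): 3
  v3 (enum of 6 values): 6
  v4 (boolean): 2
  v5 (enum of 3 values): 3
  v6 (boolean): 2
Product = 9 * 3 * 6 * 2 * 3 * 2 = 1944

1944


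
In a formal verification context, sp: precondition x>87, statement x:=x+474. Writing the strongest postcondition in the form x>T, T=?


Formula: sp(P, x:=E) = exists old_x. (x = E[old_x/x]) AND P[old_x/x] (old_x is the value of x before the assignment; eliminate old_x by solving x = E[old_x/x] for old_x)
Step 1: Precondition P: x>87, i.e. old_x > 87
Step 2: Assignment gives x = old_x + 474, so old_x = x - 474
Step 3: Substitute into P: x - 474 > 87
Step 4: Simplify: x > 87+474 = 561

561


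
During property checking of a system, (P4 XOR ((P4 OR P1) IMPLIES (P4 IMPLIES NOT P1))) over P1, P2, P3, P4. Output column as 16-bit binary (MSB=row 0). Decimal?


Formula: (P4 XOR ((P4 OR P1) IMPLIES (P4 IMPLIES NOT P1))) over P1, P2, P3, P4 (16 rows)
Evaluate each row (bits = P1,P2,P3,P4, MSB first):
  row 0 [0000]: (0 XOR ((0 OR 0) IMPLIES (0 IMPLIES NOT 0))) -> 1
  row 1 [0001]: (1 XOR ((1 OR 0) IMPLIES (1 IMPLIES NOT 0))) -> 0
  row 2 [0010]: (0 XOR ((0 OR 0) IMPLIES (0 IMPLIES NOT 0))) -> 1
  row 3 [0011]: (1 XOR ((1 OR 0) IMPLIES (1 IMPLIES NOT 0))) -> 0
  row 4 [0100]: (0 XOR ((0 OR 0) IMPLIES (0 IMPLIES NOT 0))) -> 1
  row 5 [0101]: (1 XOR ((1 OR 0) IMPLIES (1 IMPLIES NOT 0))) -> 0
  row 6 [0110]: (0 XOR ((0 OR 0) IMPLIES (0 IMPLIES NOT 0))) -> 1
  row 7 [0111]: (1 XOR ((1 OR 0) IMPLIES (1 IMPLIES NOT 0))) -> 0
  row 8 [1000]: (0 XOR ((0 OR 1) IMPLIES (0 IMPLIES NOT 1))) -> 1
  row 9 [1001]: (1 XOR ((1 OR 1) IMPLIES (1 IMPLIES NOT 1))) -> 1
  row 10 [1010]: (0 XOR ((0 OR 1) IMPLIES (0 IMPLIES NOT 1))) -> 1
  row 11 [1011]: (1 XOR ((1 OR 1) IMPLIES (1 IMPLIES NOT 1))) -> 1
  row 12 [1100]: (0 XOR ((0 OR 1) IMPLIES (0 IMPLIES NOT 1))) -> 1
  row 13 [1101]: (1 XOR ((1 OR 1) IMPLIES (1 IMPLIES NOT 1))) -> 1
  row 14 [1110]: (0 XOR ((0 OR 1) IMPLIES (0 IMPLIES NOT 1))) -> 1
  row 15 [1111]: (1 XOR ((1 OR 1) IMPLIES (1 IMPLIES NOT 1))) -> 1
Full result column, 4 rows per line (P1,P2 fixed per line; P3,P4 runs 00..11 left to right):
  rows 0-3 [P1,P2=00]: 1010  = hex A
  rows 4-7 [P1,P2=01]: 1010  = hex A
  rows 8-11 [P1,P2=10]: 1111  = hex F
  rows 12-15 [P1,P2=11]: 1111  = hex F
Output column (row 0 .. row 15) = 1010101011111111
Output column grouped in 4s = 1010 1010 1111 1111 = 0xAAFF
Convert to decimal digit by digit (value = value*16 + digit):
  A -> 10
  10*16 + 10 (A) = 170
  170*16 + 15 (F) = 2735
  2735*16 + 15 (F) = 43775
Decimal = 43775

43775


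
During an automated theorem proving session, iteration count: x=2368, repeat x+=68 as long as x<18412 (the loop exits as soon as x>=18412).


Step 1: x goes from 2368 toward 18412 by 68; the body runs while x<18412, so iterations = ceil((bound-start)/step)
Step 2: Distance=16044
Step 3: ceil(16044/68)=236

236


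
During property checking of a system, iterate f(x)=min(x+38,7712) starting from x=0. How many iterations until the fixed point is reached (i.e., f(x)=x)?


Step 1: x=0, cap=7712, increment=38
Step 2: x grows by 38 each step until capped at 7712; fixed point is x=7712
Step 3: iterations = ceil(7712/38) = 203

203


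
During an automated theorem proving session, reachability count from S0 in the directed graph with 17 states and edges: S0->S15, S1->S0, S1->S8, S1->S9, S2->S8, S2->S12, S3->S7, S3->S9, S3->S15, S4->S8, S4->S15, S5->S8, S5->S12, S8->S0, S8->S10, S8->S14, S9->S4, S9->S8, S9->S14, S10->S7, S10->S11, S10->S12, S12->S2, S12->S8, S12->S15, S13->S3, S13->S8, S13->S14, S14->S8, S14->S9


BFS from S0:
  layer 0: {S0}
  layer 1: {S15}
Reachable set: {S0, S15}
Count = 2

2


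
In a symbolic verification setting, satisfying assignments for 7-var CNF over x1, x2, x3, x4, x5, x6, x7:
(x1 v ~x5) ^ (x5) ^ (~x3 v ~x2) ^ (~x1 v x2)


CNF with 4 clauses over 7 vars (128 assignments).
An assignment satisfies CNF iff every clause has >=1 true literal.
Check each row (bits = x1,x2,x3,x4,x5,x6,x7; clause T/F shown):
  row 0 [0000000]: clauses=TFTT -> 0
  row 1 [0000001]: clauses=TFTT -> 0
  row 2 [0000010]: clauses=TFTT -> 0
  row 3 [0000011]: clauses=TFTT -> 0
  row 4 [0000100]: clauses=FTTT -> 0
  (every remaining row is evaluated the same way; all 128 results are listed next)
Full result column, 8 rows per line (x1,x2,x3,x4 fixed per line; x5,x6,x7 runs 000..111 left to right):
  rows 0-7 [x1,x2,x3,x4=0000]: 00000000  (ones: 0)
  rows 8-15 [x1,x2,x3,x4=0001]: 00000000  (ones: 0)
  rows 16-23 [x1,x2,x3,x4=0010]: 00000000  (ones: 0)
  rows 24-31 [x1,x2,x3,x4=0011]: 00000000  (ones: 0)
  rows 32-39 [x1,x2,x3,x4=0100]: 00000000  (ones: 0)
  rows 40-47 [x1,x2,x3,x4=0101]: 00000000  (ones: 0)
  rows 48-55 [x1,x2,x3,x4=0110]: 00000000  (ones: 0)
  rows 56-63 [x1,x2,x3,x4=0111]: 00000000  (ones: 0)
  rows 64-71 [x1,x2,x3,x4=1000]: 00000000  (ones: 0)
  rows 72-79 [x1,x2,x3,x4=1001]: 00000000  (ones: 0)
  rows 80-87 [x1,x2,x3,x4=1010]: 00000000  (ones: 0)
  rows 88-95 [x1,x2,x3,x4=1011]: 00000000  (ones: 0)
  rows 96-103 [x1,x2,x3,x4=1100]: 00001111  (ones: 4)
  rows 104-111 [x1,x2,x3,x4=1101]: 00001111  (ones: 4)
  rows 112-119 [x1,x2,x3,x4=1110]: 00000000  (ones: 0)
  rows 120-127 [x1,x2,x3,x4=1111]: 00000000  (ones: 0)
Satisfying assignments = 0+0+0+0+0+0+0+0+0+0+0+0+4+4+0+0 = 8

8


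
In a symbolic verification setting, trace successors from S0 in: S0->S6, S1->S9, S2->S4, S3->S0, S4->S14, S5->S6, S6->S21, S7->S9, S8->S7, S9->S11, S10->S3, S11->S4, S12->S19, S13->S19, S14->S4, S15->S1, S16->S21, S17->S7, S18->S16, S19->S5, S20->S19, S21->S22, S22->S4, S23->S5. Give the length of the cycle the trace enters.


Trace from S0 until a state repeats:
  S0 -> S6 -> S21 -> S22 -> S4 -> S14 -> S4
S4 first seen at step 4, revisited at step 6.
Cycle length = 6 - 4 = 2

2


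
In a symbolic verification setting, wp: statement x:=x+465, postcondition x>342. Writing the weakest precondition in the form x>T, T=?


Formula: wp(x:=E, P) = P[E/x] (substitute E for x in postcondition)
Step 1: Postcondition: x>342
Step 2: Substitute x+465 for x: x+465>342
Step 3: Solve for x: x > 342-465 = -123

-123


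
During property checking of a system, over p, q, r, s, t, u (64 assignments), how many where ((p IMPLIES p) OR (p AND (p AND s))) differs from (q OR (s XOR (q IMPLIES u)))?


F1 = ((p IMPLIES p) OR (p AND (p AND s)))
F2 = (q OR (s XOR (q IMPLIES u)))
Evaluate both on each of 64 rows (bits = p,q,r,s,t,u):
  row 0 [000000]: F1=1 F2=1 -> 0
  row 1 [000001]: F1=1 F2=1 -> 0
  row 2 [000010]: F1=1 F2=1 -> 0
  row 3 [000011]: F1=1 F2=1 -> 0
  row 4 [000100]: F1=1 F2=0 (differ) -> 1
  (every remaining row is evaluated the same way; all 64 results are listed next)
Full result column, 8 rows per line (p,q,r fixed per line; s,t,u runs 000..111 left to right):
  rows 0-7 [p,q,r=000]: 00001111  (ones: 4)
  rows 8-15 [p,q,r=001]: 00001111  (ones: 4)
  rows 16-23 [p,q,r=010]: 00000000  (ones: 0)
  rows 24-31 [p,q,r=011]: 00000000  (ones: 0)
  rows 32-39 [p,q,r=100]: 00001111  (ones: 4)
  rows 40-47 [p,q,r=101]: 00001111  (ones: 4)
  rows 48-55 [p,q,r=110]: 00000000  (ones: 0)
  rows 56-63 [p,q,r=111]: 00000000  (ones: 0)
Disagreements = 4+4+0+0+4+4+0+0 = 16

16


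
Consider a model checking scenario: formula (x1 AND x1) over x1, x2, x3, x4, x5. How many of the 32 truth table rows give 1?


Formula: (x1 AND x1) over 5 vars (32 rows)
Evaluate each row (x1, x2, x3, x4, x5 as bits, MSB first):
  row 0 [00000]: (0 AND 0) -> 0
  row 1 [00001]: (0 AND 0) -> 0
  row 2 [00010]: (0 AND 0) -> 0
  row 3 [00011]: (0 AND 0) -> 0
  row 4 [00100]: (0 AND 0) -> 0
  row 5 [00101]: (0 AND 0) -> 0
  row 6 [00110]: (0 AND 0) -> 0
  row 7 [00111]: (0 AND 0) -> 0
  row 8 [01000]: (0 AND 0) -> 0
  row 9 [01001]: (0 AND 0) -> 0
  row 10 [01010]: (0 AND 0) -> 0
  row 11 [01011]: (0 AND 0) -> 0
  row 12 [01100]: (0 AND 0) -> 0
  row 13 [01101]: (0 AND 0) -> 0
  row 14 [01110]: (0 AND 0) -> 0
  row 15 [01111]: (0 AND 0) -> 0
  row 16 [10000]: (1 AND 1) -> 1
  row 17 [10001]: (1 AND 1) -> 1
  row 18 [10010]: (1 AND 1) -> 1
  row 19 [10011]: (1 AND 1) -> 1
  row 20 [10100]: (1 AND 1) -> 1
  row 21 [10101]: (1 AND 1) -> 1
  row 22 [10110]: (1 AND 1) -> 1
  row 23 [10111]: (1 AND 1) -> 1
  row 24 [11000]: (1 AND 1) -> 1
  row 25 [11001]: (1 AND 1) -> 1
  row 26 [11010]: (1 AND 1) -> 1
  row 27 [11011]: (1 AND 1) -> 1
  row 28 [11100]: (1 AND 1) -> 1
  row 29 [11101]: (1 AND 1) -> 1
  row 30 [11110]: (1 AND 1) -> 1
  row 31 [11111]: (1 AND 1) -> 1
Full result column, 8 rows per line (x1,x2 fixed per line; x3,x4,x5 runs 000..111 left to right):
  rows 0-7 [x1,x2=00]: 00000000  (ones: 0)
  rows 8-15 [x1,x2=01]: 00000000  (ones: 0)
  rows 16-23 [x1,x2=10]: 11111111  (ones: 8)
  rows 24-31 [x1,x2=11]: 11111111  (ones: 8)
Count of 1-rows = 0+0+8+8 = 16

16


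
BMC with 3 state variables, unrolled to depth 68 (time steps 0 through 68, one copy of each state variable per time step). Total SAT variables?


BMC unrolls to depth k, creating one copy of each state var for steps 0..k.
Step count = 68 + 1 = 69 (steps 0 through 68)
Vars per step = 3
Total = 3 * 69 = 207

207


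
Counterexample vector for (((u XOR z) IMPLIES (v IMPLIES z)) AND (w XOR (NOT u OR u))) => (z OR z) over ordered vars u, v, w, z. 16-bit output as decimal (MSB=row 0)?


F1 = (((u XOR z) IMPLIES (v IMPLIES z)) AND (w XOR (NOT u OR u)))
F2 = (z OR z)
Counterexample to F1=>F2 is where F1=1 and F2=0.
Evaluate each row (bits = u,v,w,z, MSB first):
  row 0 [0000]: F1=1 F2=0 -> F1&~F2 -> 1
  row 1 [0001]: F1=1 F2=1 -> F1&~F2 -> 0
  row 2 [0010]: F1=0 F2=0 -> F1&~F2 -> 0
  row 3 [0011]: F1=0 F2=1 -> F1&~F2 -> 0
  row 4 [0100]: F1=1 F2=0 -> F1&~F2 -> 1
  row 5 [0101]: F1=1 F2=1 -> F1&~F2 -> 0
  row 6 [0110]: F1=0 F2=0 -> F1&~F2 -> 0
  row 7 [0111]: F1=0 F2=1 -> F1&~F2 -> 0
  row 8 [1000]: F1=1 F2=0 -> F1&~F2 -> 1
  row 9 [1001]: F1=1 F2=1 -> F1&~F2 -> 0
  row 10 [1010]: F1=0 F2=0 -> F1&~F2 -> 0
  row 11 [1011]: F1=0 F2=1 -> F1&~F2 -> 0
  row 12 [1100]: F1=0 F2=0 -> F1&~F2 -> 0
  row 13 [1101]: F1=1 F2=1 -> F1&~F2 -> 0
  row 14 [1110]: F1=0 F2=0 -> F1&~F2 -> 0
  row 15 [1111]: F1=0 F2=1 -> F1&~F2 -> 0
Full result column, 4 rows per line (u,v fixed per line; w,z runs 00..11 left to right):
  rows 0-3 [u,v=00]: 1000  = hex 8
  rows 4-7 [u,v=01]: 1000  = hex 8
  rows 8-11 [u,v=10]: 1000  = hex 8
  rows 12-15 [u,v=11]: 0000  = hex 0
Counterexample vector (row 0 .. row 15) = 1000100010000000
Output column grouped in 4s = 1000 1000 1000 0000 = 0x8880
Convert to decimal digit by digit (value = value*16 + digit):
  8 -> 8
  8*16 + 8 = 136
  136*16 + 8 = 2184
  2184*16 + 0 = 34944
Decimal = 34944

34944


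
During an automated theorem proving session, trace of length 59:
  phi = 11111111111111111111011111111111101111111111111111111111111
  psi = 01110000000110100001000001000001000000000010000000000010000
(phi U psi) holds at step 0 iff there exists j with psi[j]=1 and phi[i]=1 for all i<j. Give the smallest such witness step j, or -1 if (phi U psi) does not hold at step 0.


(phi U psi) at 0: need smallest j with psi[j]=1 and phi[i]=1 for all i in [0,j).
Scan from step 0:
  step 0: phi=1, psi=0 -> continue
  step 1: psi=1 and phi held for [0,1) -> witness found
Witness step = 1

1


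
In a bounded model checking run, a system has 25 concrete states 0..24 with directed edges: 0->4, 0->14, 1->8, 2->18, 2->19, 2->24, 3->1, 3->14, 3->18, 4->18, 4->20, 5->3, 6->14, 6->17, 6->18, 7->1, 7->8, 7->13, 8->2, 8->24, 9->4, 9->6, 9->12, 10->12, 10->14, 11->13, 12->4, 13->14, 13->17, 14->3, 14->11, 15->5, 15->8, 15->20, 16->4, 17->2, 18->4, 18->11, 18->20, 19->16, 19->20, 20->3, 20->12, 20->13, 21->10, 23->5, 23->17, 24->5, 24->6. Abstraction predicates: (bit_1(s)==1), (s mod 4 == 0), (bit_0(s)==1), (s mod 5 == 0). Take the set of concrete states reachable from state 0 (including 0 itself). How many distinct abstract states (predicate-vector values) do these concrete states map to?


BFS from 0:
Concrete reachable: {0, 1, 2, 3, 4, 5, 6, 8, 11, 12, 13, 14, 16, 17, 18, 19, 20, 24}
Abstract via predicates (bit_1(s)==1), (s mod 4 == 0), (bit_0(s)==1), (s mod 5 == 0):
  (0,0,1,0) <- {1, 13, 17}
  (0,0,1,1) <- {5}
  (0,1,0,0) <- {4, 8, 12, 16, 24}
  (0,1,0,1) <- {0, 20}
  (1,0,0,0) <- {2, 6, 14, 18}
  (1,0,1,0) <- {3, 11, 19}
Distinct abstract states = 6

6


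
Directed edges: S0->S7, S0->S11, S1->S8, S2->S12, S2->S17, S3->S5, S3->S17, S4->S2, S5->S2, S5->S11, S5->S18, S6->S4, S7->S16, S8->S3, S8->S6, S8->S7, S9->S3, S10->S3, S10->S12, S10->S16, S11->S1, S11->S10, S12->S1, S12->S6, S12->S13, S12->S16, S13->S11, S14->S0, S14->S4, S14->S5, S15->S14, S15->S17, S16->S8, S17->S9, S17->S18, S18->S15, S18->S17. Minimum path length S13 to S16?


BFS layer-by-layer from S13:
  dist 0: {S13}
  dist 1: {S11}
  dist 2: {S1, S10}
  dist 3: {S3, S8, S12, S16}
  -> S16 reached at distance 3
Shortest path length = 3

3


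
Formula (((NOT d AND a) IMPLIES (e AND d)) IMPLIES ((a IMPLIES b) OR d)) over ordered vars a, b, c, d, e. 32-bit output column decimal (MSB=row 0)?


Formula: (((NOT d AND a) IMPLIES (e AND d)) IMPLIES ((a IMPLIES b) OR d)) over a, b, c, d, e (32 rows)
Evaluate each row (bits = a,b,c,d,e, MSB first):
  row 0 [00000]: (((NOT 0 AND 0) IMPLIES (0 AND 0)) IMPLIES ((0 IMPLIES 0) OR 0)) -> 1
  row 1 [00001]: (((NOT 0 AND 0) IMPLIES (1 AND 0)) IMPLIES ((0 IMPLIES 0) OR 0)) -> 1
  row 2 [00010]: (((NOT 1 AND 0) IMPLIES (0 AND 1)) IMPLIES ((0 IMPLIES 0) OR 1)) -> 1
  row 3 [00011]: (((NOT 1 AND 0) IMPLIES (1 AND 1)) IMPLIES ((0 IMPLIES 0) OR 1)) -> 1
  row 4 [00100]: (((NOT 0 AND 0) IMPLIES (0 AND 0)) IMPLIES ((0 IMPLIES 0) OR 0)) -> 1
  row 5 [00101]: (((NOT 0 AND 0) IMPLIES (1 AND 0)) IMPLIES ((0 IMPLIES 0) OR 0)) -> 1
  row 6 [00110]: (((NOT 1 AND 0) IMPLIES (0 AND 1)) IMPLIES ((0 IMPLIES 0) OR 1)) -> 1
  row 7 [00111]: (((NOT 1 AND 0) IMPLIES (1 AND 1)) IMPLIES ((0 IMPLIES 0) OR 1)) -> 1
  row 8 [01000]: (((NOT 0 AND 0) IMPLIES (0 AND 0)) IMPLIES ((0 IMPLIES 1) OR 0)) -> 1
  row 9 [01001]: (((NOT 0 AND 0) IMPLIES (1 AND 0)) IMPLIES ((0 IMPLIES 1) OR 0)) -> 1
  row 10 [01010]: (((NOT 1 AND 0) IMPLIES (0 AND 1)) IMPLIES ((0 IMPLIES 1) OR 1)) -> 1
  row 11 [01011]: (((NOT 1 AND 0) IMPLIES (1 AND 1)) IMPLIES ((0 IMPLIES 1) OR 1)) -> 1
  row 12 [01100]: (((NOT 0 AND 0) IMPLIES (0 AND 0)) IMPLIES ((0 IMPLIES 1) OR 0)) -> 1
  row 13 [01101]: (((NOT 0 AND 0) IMPLIES (1 AND 0)) IMPLIES ((0 IMPLIES 1) OR 0)) -> 1
  row 14 [01110]: (((NOT 1 AND 0) IMPLIES (0 AND 1)) IMPLIES ((0 IMPLIES 1) OR 1)) -> 1
  row 15 [01111]: (((NOT 1 AND 0) IMPLIES (1 AND 1)) IMPLIES ((0 IMPLIES 1) OR 1)) -> 1
  row 16 [10000]: (((NOT 0 AND 1) IMPLIES (0 AND 0)) IMPLIES ((1 IMPLIES 0) OR 0)) -> 1
  row 17 [10001]: (((NOT 0 AND 1) IMPLIES (1 AND 0)) IMPLIES ((1 IMPLIES 0) OR 0)) -> 1
  row 18 [10010]: (((NOT 1 AND 1) IMPLIES (0 AND 1)) IMPLIES ((1 IMPLIES 0) OR 1)) -> 1
  row 19 [10011]: (((NOT 1 AND 1) IMPLIES (1 AND 1)) IMPLIES ((1 IMPLIES 0) OR 1)) -> 1
  row 20 [10100]: (((NOT 0 AND 1) IMPLIES (0 AND 0)) IMPLIES ((1 IMPLIES 0) OR 0)) -> 1
  row 21 [10101]: (((NOT 0 AND 1) IMPLIES (1 AND 0)) IMPLIES ((1 IMPLIES 0) OR 0)) -> 1
  row 22 [10110]: (((NOT 1 AND 1) IMPLIES (0 AND 1)) IMPLIES ((1 IMPLIES 0) OR 1)) -> 1
  row 23 [10111]: (((NOT 1 AND 1) IMPLIES (1 AND 1)) IMPLIES ((1 IMPLIES 0) OR 1)) -> 1
  row 24 [11000]: (((NOT 0 AND 1) IMPLIES (0 AND 0)) IMPLIES ((1 IMPLIES 1) OR 0)) -> 1
  row 25 [11001]: (((NOT 0 AND 1) IMPLIES (1 AND 0)) IMPLIES ((1 IMPLIES 1) OR 0)) -> 1
  row 26 [11010]: (((NOT 1 AND 1) IMPLIES (0 AND 1)) IMPLIES ((1 IMPLIES 1) OR 1)) -> 1
  row 27 [11011]: (((NOT 1 AND 1) IMPLIES (1 AND 1)) IMPLIES ((1 IMPLIES 1) OR 1)) -> 1
  row 28 [11100]: (((NOT 0 AND 1) IMPLIES (0 AND 0)) IMPLIES ((1 IMPLIES 1) OR 0)) -> 1
  row 29 [11101]: (((NOT 0 AND 1) IMPLIES (1 AND 0)) IMPLIES ((1 IMPLIES 1) OR 0)) -> 1
  row 30 [11110]: (((NOT 1 AND 1) IMPLIES (0 AND 1)) IMPLIES ((1 IMPLIES 1) OR 1)) -> 1
  row 31 [11111]: (((NOT 1 AND 1) IMPLIES (1 AND 1)) IMPLIES ((1 IMPLIES 1) OR 1)) -> 1
Full result column, 4 rows per line (a,b,c fixed per line; d,e runs 00..11 left to right):
  rows 0-3 [a,b,c=000]: 1111  = hex F
  rows 4-7 [a,b,c=001]: 1111  = hex F
  rows 8-11 [a,b,c=010]: 1111  = hex F
  rows 12-15 [a,b,c=011]: 1111  = hex F
  rows 16-19 [a,b,c=100]: 1111  = hex F
  rows 20-23 [a,b,c=101]: 1111  = hex F
  rows 24-27 [a,b,c=110]: 1111  = hex F
  rows 28-31 [a,b,c=111]: 1111  = hex F
Output column (row 0 .. row 31) = 11111111111111111111111111111111
Output column grouped in 4s = 1111 1111 1111 1111 1111 1111 1111 1111 = 0xFFFFFFFF
Convert to decimal digit by digit (value = value*16 + digit):
  F -> 15
  15*16 + 15 (F) = 255
  255*16 + 15 (F) = 4095
  4095*16 + 15 (F) = 65535
  65535*16 + 15 (F) = 1048575
  1048575*16 + 15 (F) = 16777215
  16777215*16 + 15 (F) = 268435455
  268435455*16 + 15 (F) = 4294967295
Decimal = 4294967295

4294967295
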